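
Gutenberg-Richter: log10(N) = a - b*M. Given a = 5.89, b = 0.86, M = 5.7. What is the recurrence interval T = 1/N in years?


log10(N) = 5.89 - 0.86*5.7 = 0.988
N = 10^0.988 = 9.727472
T = 1/N = 1/9.727472 = 0.1028 years

0.1028


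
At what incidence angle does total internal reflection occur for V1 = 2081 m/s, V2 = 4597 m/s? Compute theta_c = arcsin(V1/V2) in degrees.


V1/V2 = 2081/4597 = 0.452687
theta_c = arcsin(0.452687) = 26.9162 degrees

26.9162


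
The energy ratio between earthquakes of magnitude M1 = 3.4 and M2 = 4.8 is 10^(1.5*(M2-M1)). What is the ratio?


M2 - M1 = 4.8 - 3.4 = 1.4
1.5 * 1.4 = 2.1
ratio = 10^2.1 = 125.89

125.89


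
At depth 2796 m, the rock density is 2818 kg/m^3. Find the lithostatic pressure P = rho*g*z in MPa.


P = rho * g * z / 1e6
= 2818 * 9.81 * 2796 / 1e6
= 77294245.68 / 1e6
= 77.2942 MPa

77.2942


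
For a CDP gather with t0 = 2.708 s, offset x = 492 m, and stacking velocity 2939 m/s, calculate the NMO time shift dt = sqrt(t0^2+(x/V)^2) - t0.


x/Vnmo = 492/2939 = 0.167404
(x/Vnmo)^2 = 0.028024
t0^2 = 7.333264
sqrt(7.333264 + 0.028024) = 2.713169
dt = 2.713169 - 2.708 = 0.005169

0.005169


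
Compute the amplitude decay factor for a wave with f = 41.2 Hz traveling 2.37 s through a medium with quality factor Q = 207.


pi*f*t/Q = pi*41.2*2.37/207 = 1.481921
A/A0 = exp(-1.481921) = 0.227201

0.227201


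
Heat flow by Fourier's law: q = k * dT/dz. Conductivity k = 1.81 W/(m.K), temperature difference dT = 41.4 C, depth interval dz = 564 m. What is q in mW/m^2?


q = k * dT / dz * 1000
= 1.81 * 41.4 / 564 * 1000
= 0.132862 * 1000
= 132.8617 mW/m^2

132.8617


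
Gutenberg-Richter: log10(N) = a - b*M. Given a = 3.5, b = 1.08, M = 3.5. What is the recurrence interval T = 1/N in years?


log10(N) = 3.5 - 1.08*3.5 = -0.28
N = 10^-0.28 = 0.524807
T = 1/N = 1/0.524807 = 1.9055 years

1.9055


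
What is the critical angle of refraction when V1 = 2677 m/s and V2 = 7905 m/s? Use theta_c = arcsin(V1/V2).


V1/V2 = 2677/7905 = 0.338646
theta_c = arcsin(0.338646) = 19.7944 degrees

19.7944


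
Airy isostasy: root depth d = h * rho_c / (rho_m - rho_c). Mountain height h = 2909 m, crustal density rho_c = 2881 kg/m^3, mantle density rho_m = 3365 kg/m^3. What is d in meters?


rho_m - rho_c = 3365 - 2881 = 484
d = 2909 * 2881 / 484
= 8380829 / 484
= 17315.76 m

17315.76


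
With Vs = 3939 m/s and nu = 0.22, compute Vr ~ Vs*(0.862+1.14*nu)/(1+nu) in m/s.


Numerator factor = 0.862 + 1.14*0.22 = 1.1128
Denominator = 1 + 0.22 = 1.22
Vr = 3939 * 1.1128 / 1.22 = 3592.88 m/s

3592.88


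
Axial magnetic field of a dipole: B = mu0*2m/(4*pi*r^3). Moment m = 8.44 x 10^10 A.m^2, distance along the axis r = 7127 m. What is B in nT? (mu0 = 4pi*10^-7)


m = 8.44 x 10^10 = 84400000000 A.m^2
2m = 168800000000 A.m^2
r^3 = 7127^3 = 362009757383
B = (4pi*10^-7) * 168800000000 / (4*pi * 362009757383) * 1e9
= 212120.33597 / 4549148777289.02 * 1e9
= 46.6286 nT

46.6286


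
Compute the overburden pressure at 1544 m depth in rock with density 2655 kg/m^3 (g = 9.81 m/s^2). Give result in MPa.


P = rho * g * z / 1e6
= 2655 * 9.81 * 1544 / 1e6
= 40214329.2 / 1e6
= 40.2143 MPa

40.2143


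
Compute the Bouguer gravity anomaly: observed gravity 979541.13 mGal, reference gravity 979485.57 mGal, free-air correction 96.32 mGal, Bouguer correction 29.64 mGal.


BA = g_obs - g_ref + FAC - BC
= 979541.13 - 979485.57 + 96.32 - 29.64
= 122.24 mGal

122.24


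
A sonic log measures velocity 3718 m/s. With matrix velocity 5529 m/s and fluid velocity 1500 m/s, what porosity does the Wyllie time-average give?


1/V - 1/Vm = 1/3718 - 1/5529 = 8.81e-05
1/Vf - 1/Vm = 1/1500 - 1/5529 = 0.0004858
phi = 8.81e-05 / 0.0004858 = 0.1813

0.1813


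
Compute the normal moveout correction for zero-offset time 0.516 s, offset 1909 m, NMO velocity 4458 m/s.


x/Vnmo = 1909/4458 = 0.428219
(x/Vnmo)^2 = 0.183371
t0^2 = 0.266256
sqrt(0.266256 + 0.183371) = 0.670543
dt = 0.670543 - 0.516 = 0.154543

0.154543


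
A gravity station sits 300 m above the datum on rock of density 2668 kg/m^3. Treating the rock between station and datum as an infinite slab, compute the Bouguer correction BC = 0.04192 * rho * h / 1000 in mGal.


BC = 0.04192 * rho * h / 1000
= 0.04192 * 2668 * 300 / 1000
= 33.5528 mGal

33.5528


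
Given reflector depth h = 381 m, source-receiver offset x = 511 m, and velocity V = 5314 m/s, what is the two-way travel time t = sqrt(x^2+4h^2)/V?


x^2 + 4h^2 = 511^2 + 4*381^2 = 261121 + 580644 = 841765
sqrt(841765) = 917.4775
t = 917.4775 / 5314 = 0.1727 s

0.1727


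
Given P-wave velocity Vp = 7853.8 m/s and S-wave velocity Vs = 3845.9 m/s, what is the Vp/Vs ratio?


Vp/Vs = 7853.8 / 3845.9
= 2.0421

2.0421


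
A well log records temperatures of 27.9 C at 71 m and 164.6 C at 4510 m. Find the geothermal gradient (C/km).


dT = 164.6 - 27.9 = 136.7 C
dz = 4510 - 71 = 4439 m
gradient = dT/dz * 1000 = 136.7/4439 * 1000 = 30.7952 C/km

30.7952


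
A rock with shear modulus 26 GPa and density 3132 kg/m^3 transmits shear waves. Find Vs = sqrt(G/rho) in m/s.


Convert G to Pa: G = 26e9 Pa
Compute G/rho = 26e9 / 3132 = 8301404.8531
Vs = sqrt(8301404.8531) = 2881.22 m/s

2881.22


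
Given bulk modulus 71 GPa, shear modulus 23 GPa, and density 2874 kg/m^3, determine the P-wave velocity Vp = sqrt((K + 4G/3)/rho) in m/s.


First compute the effective modulus:
K + 4G/3 = 71e9 + 4*23e9/3 = 101666666666.67 Pa
Then divide by density:
101666666666.67 / 2874 = 35374623.0573 Pa/(kg/m^3)
Take the square root:
Vp = sqrt(35374623.0573) = 5947.66 m/s

5947.66


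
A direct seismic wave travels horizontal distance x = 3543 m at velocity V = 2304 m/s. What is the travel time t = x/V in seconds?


t = x / V
= 3543 / 2304
= 1.5378 s

1.5378


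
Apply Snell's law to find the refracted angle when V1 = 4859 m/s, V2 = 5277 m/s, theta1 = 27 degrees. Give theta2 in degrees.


sin(theta1) = sin(27 deg) = 0.45399
sin(theta2) = V2/V1 * sin(theta1) = 5277/4859 * 0.45399 = 0.493045
theta2 = arcsin(0.493045) = 29.5409 degrees

29.5409


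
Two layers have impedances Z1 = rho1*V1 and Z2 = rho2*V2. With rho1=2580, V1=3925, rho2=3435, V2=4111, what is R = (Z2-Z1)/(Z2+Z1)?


Z1 = 2580 * 3925 = 10126500
Z2 = 3435 * 4111 = 14121285
R = (14121285 - 10126500) / (14121285 + 10126500) = 3994785 / 24247785 = 0.1647

0.1647


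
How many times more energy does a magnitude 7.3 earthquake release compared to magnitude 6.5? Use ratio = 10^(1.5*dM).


M2 - M1 = 7.3 - 6.5 = 0.8
1.5 * 0.8 = 1.2
ratio = 10^1.2 = 15.85

15.85


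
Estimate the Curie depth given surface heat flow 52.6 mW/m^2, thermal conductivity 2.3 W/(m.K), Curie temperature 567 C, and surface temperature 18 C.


T_Curie - T_surf = 567 - 18 = 549 C
Convert q to W/m^2: 52.6 mW/m^2 = 0.0526 W/m^2
d = 549 * 2.3 / 0.0526 = 24005.7 m

24005.7


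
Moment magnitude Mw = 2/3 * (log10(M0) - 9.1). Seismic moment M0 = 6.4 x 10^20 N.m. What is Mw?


log10(M0) = log10(6.4 x 10^20) = 20.8062
Mw = 2/3 * (20.8062 - 9.1)
= 2/3 * 11.7062
= 7.8

7.8


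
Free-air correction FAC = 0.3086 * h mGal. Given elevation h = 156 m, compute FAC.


FAC = 0.3086 * h
= 0.3086 * 156
= 48.1416 mGal

48.1416


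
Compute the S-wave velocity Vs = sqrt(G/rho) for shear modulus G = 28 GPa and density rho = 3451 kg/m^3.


Convert G to Pa: G = 28e9 Pa
Compute G/rho = 28e9 / 3451 = 8113590.2637
Vs = sqrt(8113590.2637) = 2848.44 m/s

2848.44


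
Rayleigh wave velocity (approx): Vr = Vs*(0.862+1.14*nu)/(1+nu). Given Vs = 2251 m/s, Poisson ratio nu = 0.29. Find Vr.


Numerator factor = 0.862 + 1.14*0.29 = 1.1926
Denominator = 1 + 0.29 = 1.29
Vr = 2251 * 1.1926 / 1.29 = 2081.04 m/s

2081.04


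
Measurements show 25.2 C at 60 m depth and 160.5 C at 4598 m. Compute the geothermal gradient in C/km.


dT = 160.5 - 25.2 = 135.3 C
dz = 4598 - 60 = 4538 m
gradient = dT/dz * 1000 = 135.3/4538 * 1000 = 29.8149 C/km

29.8149


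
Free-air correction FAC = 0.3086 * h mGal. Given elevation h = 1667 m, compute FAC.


FAC = 0.3086 * h
= 0.3086 * 1667
= 514.4362 mGal

514.4362


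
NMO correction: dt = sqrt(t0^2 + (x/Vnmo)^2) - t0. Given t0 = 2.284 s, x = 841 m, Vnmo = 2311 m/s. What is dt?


x/Vnmo = 841/2311 = 0.363912
(x/Vnmo)^2 = 0.132432
t0^2 = 5.216656
sqrt(5.216656 + 0.132432) = 2.312809
dt = 2.312809 - 2.284 = 0.028809

0.028809


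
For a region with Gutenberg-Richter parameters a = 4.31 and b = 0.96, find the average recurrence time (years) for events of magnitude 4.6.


log10(N) = 4.31 - 0.96*4.6 = -0.106
N = 10^-0.106 = 0.78343
T = 1/N = 1/0.78343 = 1.2764 years

1.2764


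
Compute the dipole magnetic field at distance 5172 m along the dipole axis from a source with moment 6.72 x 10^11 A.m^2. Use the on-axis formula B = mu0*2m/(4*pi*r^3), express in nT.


m = 6.72 x 10^11 = 672000000000 A.m^2
2m = 1344000000000 A.m^2
r^3 = 5172^3 = 138348848448
B = (4pi*10^-7) * 1344000000000 / (4*pi * 138348848448) * 1e9
= 1688920.21057 / 1738542903667.38 * 1e9
= 971.4573 nT

971.4573


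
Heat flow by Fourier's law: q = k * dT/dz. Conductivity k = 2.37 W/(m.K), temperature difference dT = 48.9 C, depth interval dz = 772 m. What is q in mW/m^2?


q = k * dT / dz * 1000
= 2.37 * 48.9 / 772 * 1000
= 0.15012 * 1000
= 150.1205 mW/m^2

150.1205


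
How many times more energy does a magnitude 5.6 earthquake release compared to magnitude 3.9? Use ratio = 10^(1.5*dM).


M2 - M1 = 5.6 - 3.9 = 1.7
1.5 * 1.7 = 2.55
ratio = 10^2.55 = 354.81

354.81


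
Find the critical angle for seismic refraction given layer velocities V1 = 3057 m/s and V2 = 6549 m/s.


V1/V2 = 3057/6549 = 0.466789
theta_c = arcsin(0.466789) = 27.8261 degrees

27.8261


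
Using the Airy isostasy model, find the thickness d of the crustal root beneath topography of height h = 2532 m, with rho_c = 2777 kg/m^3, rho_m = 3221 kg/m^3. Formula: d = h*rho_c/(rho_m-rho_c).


rho_m - rho_c = 3221 - 2777 = 444
d = 2532 * 2777 / 444
= 7031364 / 444
= 15836.41 m

15836.41


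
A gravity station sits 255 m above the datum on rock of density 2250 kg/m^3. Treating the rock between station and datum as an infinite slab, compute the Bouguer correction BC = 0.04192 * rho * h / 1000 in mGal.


BC = 0.04192 * rho * h / 1000
= 0.04192 * 2250 * 255 / 1000
= 24.0516 mGal

24.0516


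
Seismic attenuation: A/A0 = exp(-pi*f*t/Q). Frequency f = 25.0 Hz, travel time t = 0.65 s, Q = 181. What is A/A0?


pi*f*t/Q = pi*25.0*0.65/181 = 0.282049
A/A0 = exp(-0.282049) = 0.754237

0.754237


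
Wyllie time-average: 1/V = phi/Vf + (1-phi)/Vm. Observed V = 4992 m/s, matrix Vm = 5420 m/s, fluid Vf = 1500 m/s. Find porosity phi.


1/V - 1/Vm = 1/4992 - 1/5420 = 1.582e-05
1/Vf - 1/Vm = 1/1500 - 1/5420 = 0.00048216
phi = 1.582e-05 / 0.00048216 = 0.0328

0.0328


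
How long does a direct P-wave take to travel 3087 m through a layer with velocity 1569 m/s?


t = x / V
= 3087 / 1569
= 1.9675 s

1.9675


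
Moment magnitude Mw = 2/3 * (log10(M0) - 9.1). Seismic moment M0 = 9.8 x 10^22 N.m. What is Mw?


log10(M0) = log10(9.8 x 10^22) = 22.9912
Mw = 2/3 * (22.9912 - 9.1)
= 2/3 * 13.8912
= 9.26

9.26


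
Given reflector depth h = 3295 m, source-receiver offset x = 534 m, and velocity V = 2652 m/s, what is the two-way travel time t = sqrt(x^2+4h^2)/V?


x^2 + 4h^2 = 534^2 + 4*3295^2 = 285156 + 43428100 = 43713256
sqrt(43713256) = 6611.6001
t = 6611.6001 / 2652 = 2.4931 s

2.4931


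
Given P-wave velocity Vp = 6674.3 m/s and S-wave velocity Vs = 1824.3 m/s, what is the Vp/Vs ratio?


Vp/Vs = 6674.3 / 1824.3
= 3.6586

3.6586


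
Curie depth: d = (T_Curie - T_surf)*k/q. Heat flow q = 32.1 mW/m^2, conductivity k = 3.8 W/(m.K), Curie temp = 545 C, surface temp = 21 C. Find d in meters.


T_Curie - T_surf = 545 - 21 = 524 C
Convert q to W/m^2: 32.1 mW/m^2 = 0.0321 W/m^2
d = 524 * 3.8 / 0.0321 = 62031.15 m

62031.15


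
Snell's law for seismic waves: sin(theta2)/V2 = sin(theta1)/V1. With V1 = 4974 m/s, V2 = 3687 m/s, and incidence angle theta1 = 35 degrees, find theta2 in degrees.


sin(theta1) = sin(35 deg) = 0.573576
sin(theta2) = V2/V1 * sin(theta1) = 3687/4974 * 0.573576 = 0.425166
theta2 = arcsin(0.425166) = 25.1612 degrees

25.1612


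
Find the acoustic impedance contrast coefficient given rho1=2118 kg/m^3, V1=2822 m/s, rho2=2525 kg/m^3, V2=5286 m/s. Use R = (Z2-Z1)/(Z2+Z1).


Z1 = 2118 * 2822 = 5976996
Z2 = 2525 * 5286 = 13347150
R = (13347150 - 5976996) / (13347150 + 5976996) = 7370154 / 19324146 = 0.3814

0.3814


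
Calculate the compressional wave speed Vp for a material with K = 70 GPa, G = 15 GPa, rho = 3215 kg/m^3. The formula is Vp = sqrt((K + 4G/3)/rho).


First compute the effective modulus:
K + 4G/3 = 70e9 + 4*15e9/3 = 90000000000.0 Pa
Then divide by density:
90000000000.0 / 3215 = 27993779.1602 Pa/(kg/m^3)
Take the square root:
Vp = sqrt(27993779.1602) = 5290.91 m/s

5290.91


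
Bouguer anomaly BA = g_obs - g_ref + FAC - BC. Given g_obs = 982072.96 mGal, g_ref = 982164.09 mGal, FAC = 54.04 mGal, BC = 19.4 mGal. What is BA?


BA = g_obs - g_ref + FAC - BC
= 982072.96 - 982164.09 + 54.04 - 19.4
= -56.49 mGal

-56.49


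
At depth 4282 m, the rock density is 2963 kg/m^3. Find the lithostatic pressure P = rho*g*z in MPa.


P = rho * g * z / 1e6
= 2963 * 9.81 * 4282 / 1e6
= 124465022.46 / 1e6
= 124.465 MPa

124.465


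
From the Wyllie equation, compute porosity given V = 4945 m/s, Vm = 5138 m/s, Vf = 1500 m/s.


1/V - 1/Vm = 1/4945 - 1/5138 = 7.6e-06
1/Vf - 1/Vm = 1/1500 - 1/5138 = 0.00047204
phi = 7.6e-06 / 0.00047204 = 0.0161

0.0161


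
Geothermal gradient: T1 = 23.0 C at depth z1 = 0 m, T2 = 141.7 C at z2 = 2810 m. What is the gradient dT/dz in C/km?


dT = 141.7 - 23.0 = 118.7 C
dz = 2810 - 0 = 2810 m
gradient = dT/dz * 1000 = 118.7/2810 * 1000 = 42.242 C/km

42.242


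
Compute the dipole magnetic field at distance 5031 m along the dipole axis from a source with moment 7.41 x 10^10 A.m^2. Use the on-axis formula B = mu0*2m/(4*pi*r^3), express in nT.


m = 7.41 x 10^10 = 74100000000 A.m^2
2m = 148200000000 A.m^2
r^3 = 5031^3 = 127339444791
B = (4pi*10^-7) * 148200000000 / (4*pi * 127339444791) * 1e9
= 186233.612505 / 1600194657070.43 * 1e9
= 116.3818 nT

116.3818


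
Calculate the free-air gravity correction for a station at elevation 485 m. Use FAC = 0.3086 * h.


FAC = 0.3086 * h
= 0.3086 * 485
= 149.671 mGal

149.671


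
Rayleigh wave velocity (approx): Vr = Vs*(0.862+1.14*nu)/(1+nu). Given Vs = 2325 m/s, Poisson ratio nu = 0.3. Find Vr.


Numerator factor = 0.862 + 1.14*0.3 = 1.204
Denominator = 1 + 0.3 = 1.3
Vr = 2325 * 1.204 / 1.3 = 2153.31 m/s

2153.31


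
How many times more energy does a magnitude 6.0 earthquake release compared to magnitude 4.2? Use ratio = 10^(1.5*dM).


M2 - M1 = 6.0 - 4.2 = 1.8
1.5 * 1.8 = 2.7
ratio = 10^2.7 = 501.19

501.19


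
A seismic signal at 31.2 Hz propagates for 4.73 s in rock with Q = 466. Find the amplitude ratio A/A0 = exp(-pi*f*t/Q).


pi*f*t/Q = pi*31.2*4.73/466 = 0.994901
A/A0 = exp(-0.994901) = 0.36976

0.36976


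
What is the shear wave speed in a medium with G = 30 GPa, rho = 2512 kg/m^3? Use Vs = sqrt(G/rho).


Convert G to Pa: G = 30e9 Pa
Compute G/rho = 30e9 / 2512 = 11942675.1592
Vs = sqrt(11942675.1592) = 3455.82 m/s

3455.82


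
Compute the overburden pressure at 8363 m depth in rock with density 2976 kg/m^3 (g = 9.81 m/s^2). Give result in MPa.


P = rho * g * z / 1e6
= 2976 * 9.81 * 8363 / 1e6
= 244154105.28 / 1e6
= 244.1541 MPa

244.1541


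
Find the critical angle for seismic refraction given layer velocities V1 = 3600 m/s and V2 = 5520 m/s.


V1/V2 = 3600/5520 = 0.652174
theta_c = arcsin(0.652174) = 40.7057 degrees

40.7057


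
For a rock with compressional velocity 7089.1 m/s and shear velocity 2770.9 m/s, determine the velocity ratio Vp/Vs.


Vp/Vs = 7089.1 / 2770.9
= 2.5584

2.5584


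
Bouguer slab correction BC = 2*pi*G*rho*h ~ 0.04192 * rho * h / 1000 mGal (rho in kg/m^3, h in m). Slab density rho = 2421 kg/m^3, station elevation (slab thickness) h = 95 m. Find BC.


BC = 0.04192 * rho * h / 1000
= 0.04192 * 2421 * 95 / 1000
= 9.6414 mGal

9.6414


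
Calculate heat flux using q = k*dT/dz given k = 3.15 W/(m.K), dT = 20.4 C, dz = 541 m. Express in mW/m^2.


q = k * dT / dz * 1000
= 3.15 * 20.4 / 541 * 1000
= 0.11878 * 1000
= 118.78 mW/m^2

118.78


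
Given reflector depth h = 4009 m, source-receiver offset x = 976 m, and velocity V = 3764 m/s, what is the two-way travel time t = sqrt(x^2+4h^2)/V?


x^2 + 4h^2 = 976^2 + 4*4009^2 = 952576 + 64288324 = 65240900
sqrt(65240900) = 8077.1839
t = 8077.1839 / 3764 = 2.1459 s

2.1459


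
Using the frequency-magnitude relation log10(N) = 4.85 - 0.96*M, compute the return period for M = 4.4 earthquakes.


log10(N) = 4.85 - 0.96*4.4 = 0.626
N = 10^0.626 = 4.226686
T = 1/N = 1/4.226686 = 0.2366 years

0.2366


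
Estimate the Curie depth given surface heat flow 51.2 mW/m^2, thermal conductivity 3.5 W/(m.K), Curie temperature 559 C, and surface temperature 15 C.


T_Curie - T_surf = 559 - 15 = 544 C
Convert q to W/m^2: 51.2 mW/m^2 = 0.0512 W/m^2
d = 544 * 3.5 / 0.0512 = 37187.5 m

37187.5


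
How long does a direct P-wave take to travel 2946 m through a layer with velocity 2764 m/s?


t = x / V
= 2946 / 2764
= 1.0658 s

1.0658


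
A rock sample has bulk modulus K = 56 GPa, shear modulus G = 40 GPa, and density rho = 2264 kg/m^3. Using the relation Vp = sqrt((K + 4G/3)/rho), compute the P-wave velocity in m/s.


First compute the effective modulus:
K + 4G/3 = 56e9 + 4*40e9/3 = 109333333333.33 Pa
Then divide by density:
109333333333.33 / 2264 = 48292108.3628 Pa/(kg/m^3)
Take the square root:
Vp = sqrt(48292108.3628) = 6949.25 m/s

6949.25


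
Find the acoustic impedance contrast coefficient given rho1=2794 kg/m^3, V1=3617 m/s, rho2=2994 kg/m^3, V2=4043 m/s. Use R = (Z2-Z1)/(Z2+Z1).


Z1 = 2794 * 3617 = 10105898
Z2 = 2994 * 4043 = 12104742
R = (12104742 - 10105898) / (12104742 + 10105898) = 1998844 / 22210640 = 0.09

0.09


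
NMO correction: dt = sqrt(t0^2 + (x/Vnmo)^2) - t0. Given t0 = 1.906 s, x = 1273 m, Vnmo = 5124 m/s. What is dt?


x/Vnmo = 1273/5124 = 0.248439
(x/Vnmo)^2 = 0.061722
t0^2 = 3.632836
sqrt(3.632836 + 0.061722) = 1.922123
dt = 1.922123 - 1.906 = 0.016123

0.016123


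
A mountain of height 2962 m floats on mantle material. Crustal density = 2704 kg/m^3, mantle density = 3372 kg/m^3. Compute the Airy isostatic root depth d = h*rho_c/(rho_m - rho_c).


rho_m - rho_c = 3372 - 2704 = 668
d = 2962 * 2704 / 668
= 8009248 / 668
= 11989.89 m

11989.89


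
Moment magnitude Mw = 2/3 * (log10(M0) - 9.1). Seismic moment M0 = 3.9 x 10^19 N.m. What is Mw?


log10(M0) = log10(3.9 x 10^19) = 19.5911
Mw = 2/3 * (19.5911 - 9.1)
= 2/3 * 10.4911
= 6.99

6.99


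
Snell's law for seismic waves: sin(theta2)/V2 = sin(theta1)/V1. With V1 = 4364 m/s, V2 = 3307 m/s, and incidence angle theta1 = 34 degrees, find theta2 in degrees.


sin(theta1) = sin(34 deg) = 0.559193
sin(theta2) = V2/V1 * sin(theta1) = 3307/4364 * 0.559193 = 0.423751
theta2 = arcsin(0.423751) = 25.0717 degrees

25.0717


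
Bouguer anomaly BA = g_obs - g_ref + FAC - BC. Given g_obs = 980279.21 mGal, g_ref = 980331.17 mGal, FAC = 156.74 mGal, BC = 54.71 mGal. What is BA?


BA = g_obs - g_ref + FAC - BC
= 980279.21 - 980331.17 + 156.74 - 54.71
= 50.07 mGal

50.07


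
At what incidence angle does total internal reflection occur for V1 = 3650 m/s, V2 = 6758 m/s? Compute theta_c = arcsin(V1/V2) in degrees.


V1/V2 = 3650/6758 = 0.540101
theta_c = arcsin(0.540101) = 32.6905 degrees

32.6905


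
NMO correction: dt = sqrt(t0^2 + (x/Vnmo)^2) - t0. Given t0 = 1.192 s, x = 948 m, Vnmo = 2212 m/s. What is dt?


x/Vnmo = 948/2212 = 0.428571
(x/Vnmo)^2 = 0.183673
t0^2 = 1.420864
sqrt(1.420864 + 0.183673) = 1.266703
dt = 1.266703 - 1.192 = 0.074703

0.074703


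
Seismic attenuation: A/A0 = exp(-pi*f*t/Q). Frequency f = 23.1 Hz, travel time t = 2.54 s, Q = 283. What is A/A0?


pi*f*t/Q = pi*23.1*2.54/283 = 0.651342
A/A0 = exp(-0.651342) = 0.521346

0.521346


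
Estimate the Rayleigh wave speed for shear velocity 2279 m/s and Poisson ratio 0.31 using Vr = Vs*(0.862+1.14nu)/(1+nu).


Numerator factor = 0.862 + 1.14*0.31 = 1.2154
Denominator = 1 + 0.31 = 1.31
Vr = 2279 * 1.2154 / 1.31 = 2114.42 m/s

2114.42


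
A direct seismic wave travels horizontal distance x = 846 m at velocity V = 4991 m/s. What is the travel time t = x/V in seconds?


t = x / V
= 846 / 4991
= 0.1695 s

0.1695


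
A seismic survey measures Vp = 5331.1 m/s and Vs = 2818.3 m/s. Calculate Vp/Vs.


Vp/Vs = 5331.1 / 2818.3
= 1.8916

1.8916


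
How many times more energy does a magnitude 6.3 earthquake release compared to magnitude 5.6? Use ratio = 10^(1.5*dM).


M2 - M1 = 6.3 - 5.6 = 0.7
1.5 * 0.7 = 1.05
ratio = 10^1.05 = 11.22

11.22


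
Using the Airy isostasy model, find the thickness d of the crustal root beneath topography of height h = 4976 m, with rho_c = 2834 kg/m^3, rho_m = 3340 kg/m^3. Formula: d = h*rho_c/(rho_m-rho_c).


rho_m - rho_c = 3340 - 2834 = 506
d = 4976 * 2834 / 506
= 14101984 / 506
= 27869.53 m

27869.53


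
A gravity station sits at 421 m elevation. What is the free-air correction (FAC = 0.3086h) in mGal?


FAC = 0.3086 * h
= 0.3086 * 421
= 129.9206 mGal

129.9206


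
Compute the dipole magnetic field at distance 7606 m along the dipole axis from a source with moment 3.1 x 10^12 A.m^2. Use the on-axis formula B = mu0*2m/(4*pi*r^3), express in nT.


m = 3.1 x 10^12 = 3100000000000 A.m^2
2m = 6200000000000 A.m^2
r^3 = 7606^3 = 440016501016
B = (4pi*10^-7) * 6200000000000 / (4*pi * 440016501016) * 1e9
= 7791149.780903 / 5529410428200.61 * 1e9
= 1409.0381 nT

1409.0381


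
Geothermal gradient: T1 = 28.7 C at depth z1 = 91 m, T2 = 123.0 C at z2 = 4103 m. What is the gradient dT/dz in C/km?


dT = 123.0 - 28.7 = 94.3 C
dz = 4103 - 91 = 4012 m
gradient = dT/dz * 1000 = 94.3/4012 * 1000 = 23.5045 C/km

23.5045


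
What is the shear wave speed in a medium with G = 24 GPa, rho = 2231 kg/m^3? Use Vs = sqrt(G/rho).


Convert G to Pa: G = 24e9 Pa
Compute G/rho = 24e9 / 2231 = 10757507.844
Vs = sqrt(10757507.844) = 3279.86 m/s

3279.86


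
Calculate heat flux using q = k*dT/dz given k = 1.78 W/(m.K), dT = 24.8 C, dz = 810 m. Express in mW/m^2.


q = k * dT / dz * 1000
= 1.78 * 24.8 / 810 * 1000
= 0.054499 * 1000
= 54.4988 mW/m^2

54.4988


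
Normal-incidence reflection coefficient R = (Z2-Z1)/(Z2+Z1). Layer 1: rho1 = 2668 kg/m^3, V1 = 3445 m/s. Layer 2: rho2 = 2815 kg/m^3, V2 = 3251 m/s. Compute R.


Z1 = 2668 * 3445 = 9191260
Z2 = 2815 * 3251 = 9151565
R = (9151565 - 9191260) / (9151565 + 9191260) = -39695 / 18342825 = -0.0022

-0.0022


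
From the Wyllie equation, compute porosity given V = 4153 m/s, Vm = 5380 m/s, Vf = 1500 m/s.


1/V - 1/Vm = 1/4153 - 1/5380 = 5.492e-05
1/Vf - 1/Vm = 1/1500 - 1/5380 = 0.00048079
phi = 5.492e-05 / 0.00048079 = 0.1142

0.1142


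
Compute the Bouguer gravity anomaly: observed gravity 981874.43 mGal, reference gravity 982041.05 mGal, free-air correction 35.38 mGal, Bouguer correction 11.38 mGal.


BA = g_obs - g_ref + FAC - BC
= 981874.43 - 982041.05 + 35.38 - 11.38
= -142.62 mGal

-142.62


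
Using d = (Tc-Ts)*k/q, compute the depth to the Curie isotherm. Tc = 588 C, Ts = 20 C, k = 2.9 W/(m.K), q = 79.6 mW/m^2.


T_Curie - T_surf = 588 - 20 = 568 C
Convert q to W/m^2: 79.6 mW/m^2 = 0.0796 W/m^2
d = 568 * 2.9 / 0.0796 = 20693.47 m

20693.47


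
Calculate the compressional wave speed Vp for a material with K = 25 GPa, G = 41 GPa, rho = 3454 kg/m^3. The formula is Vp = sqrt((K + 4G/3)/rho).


First compute the effective modulus:
K + 4G/3 = 25e9 + 4*41e9/3 = 79666666666.67 Pa
Then divide by density:
79666666666.67 / 3454 = 23065045.358 Pa/(kg/m^3)
Take the square root:
Vp = sqrt(23065045.358) = 4802.61 m/s

4802.61


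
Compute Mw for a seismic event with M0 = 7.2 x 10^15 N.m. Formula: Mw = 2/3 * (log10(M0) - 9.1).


log10(M0) = log10(7.2 x 10^15) = 15.8573
Mw = 2/3 * (15.8573 - 9.1)
= 2/3 * 6.7573
= 4.5

4.5


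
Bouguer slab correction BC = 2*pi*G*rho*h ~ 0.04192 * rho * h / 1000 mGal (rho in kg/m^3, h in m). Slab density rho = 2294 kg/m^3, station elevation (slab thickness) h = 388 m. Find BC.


BC = 0.04192 * rho * h / 1000
= 0.04192 * 2294 * 388 / 1000
= 37.3118 mGal

37.3118


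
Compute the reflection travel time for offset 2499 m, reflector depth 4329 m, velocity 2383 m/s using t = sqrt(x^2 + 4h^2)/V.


x^2 + 4h^2 = 2499^2 + 4*4329^2 = 6245001 + 74960964 = 81205965
sqrt(81205965) = 9011.4352
t = 9011.4352 / 2383 = 3.7816 s

3.7816


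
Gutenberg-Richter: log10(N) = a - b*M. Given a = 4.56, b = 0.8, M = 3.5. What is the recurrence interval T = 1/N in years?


log10(N) = 4.56 - 0.8*3.5 = 1.76
N = 10^1.76 = 57.543994
T = 1/N = 1/57.543994 = 0.0174 years

0.0174


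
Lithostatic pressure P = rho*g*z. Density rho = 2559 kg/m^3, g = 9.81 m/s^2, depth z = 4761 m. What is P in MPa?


P = rho * g * z / 1e6
= 2559 * 9.81 * 4761 / 1e6
= 119519144.19 / 1e6
= 119.5191 MPa

119.5191


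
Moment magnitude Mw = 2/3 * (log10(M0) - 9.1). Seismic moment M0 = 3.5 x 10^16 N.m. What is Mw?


log10(M0) = log10(3.5 x 10^16) = 16.5441
Mw = 2/3 * (16.5441 - 9.1)
= 2/3 * 7.4441
= 4.96

4.96


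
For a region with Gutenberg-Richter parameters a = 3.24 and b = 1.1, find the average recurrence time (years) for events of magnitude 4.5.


log10(N) = 3.24 - 1.1*4.5 = -1.71
N = 10^-1.71 = 0.019498
T = 1/N = 1/0.019498 = 51.2861 years

51.2861


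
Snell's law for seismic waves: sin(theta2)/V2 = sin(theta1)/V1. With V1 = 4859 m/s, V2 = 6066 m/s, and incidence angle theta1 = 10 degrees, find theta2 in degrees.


sin(theta1) = sin(10 deg) = 0.173648
sin(theta2) = V2/V1 * sin(theta1) = 6066/4859 * 0.173648 = 0.216783
theta2 = arcsin(0.216783) = 12.5202 degrees

12.5202


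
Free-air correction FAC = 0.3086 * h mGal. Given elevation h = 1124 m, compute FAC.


FAC = 0.3086 * h
= 0.3086 * 1124
= 346.8664 mGal

346.8664


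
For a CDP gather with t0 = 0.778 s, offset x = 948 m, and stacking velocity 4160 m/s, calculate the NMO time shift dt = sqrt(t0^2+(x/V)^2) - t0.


x/Vnmo = 948/4160 = 0.227885
(x/Vnmo)^2 = 0.051931
t0^2 = 0.605284
sqrt(0.605284 + 0.051931) = 0.810688
dt = 0.810688 - 0.778 = 0.032688

0.032688


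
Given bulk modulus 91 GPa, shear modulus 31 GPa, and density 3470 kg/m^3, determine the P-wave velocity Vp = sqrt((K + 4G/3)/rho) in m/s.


First compute the effective modulus:
K + 4G/3 = 91e9 + 4*31e9/3 = 132333333333.33 Pa
Then divide by density:
132333333333.33 / 3470 = 38136407.3007 Pa/(kg/m^3)
Take the square root:
Vp = sqrt(38136407.3007) = 6175.47 m/s

6175.47


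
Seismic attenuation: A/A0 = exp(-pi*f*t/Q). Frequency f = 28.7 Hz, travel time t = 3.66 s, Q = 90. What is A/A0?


pi*f*t/Q = pi*28.7*3.66/90 = 3.666658
A/A0 = exp(-3.666658) = 0.025562

0.025562


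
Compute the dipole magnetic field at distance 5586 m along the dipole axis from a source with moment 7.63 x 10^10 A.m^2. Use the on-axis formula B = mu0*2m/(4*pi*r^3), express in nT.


m = 7.63 x 10^10 = 76300000000 A.m^2
2m = 152600000000 A.m^2
r^3 = 5586^3 = 174302170056
B = (4pi*10^-7) * 152600000000 / (4*pi * 174302170056) * 1e9
= 191762.815575 / 2190345667810.75 * 1e9
= 87.5491 nT

87.5491


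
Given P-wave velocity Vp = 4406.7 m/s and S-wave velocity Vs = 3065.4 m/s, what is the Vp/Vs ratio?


Vp/Vs = 4406.7 / 3065.4
= 1.4376

1.4376


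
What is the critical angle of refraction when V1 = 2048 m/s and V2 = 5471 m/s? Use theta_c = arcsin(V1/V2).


V1/V2 = 2048/5471 = 0.374337
theta_c = arcsin(0.374337) = 21.9834 degrees

21.9834


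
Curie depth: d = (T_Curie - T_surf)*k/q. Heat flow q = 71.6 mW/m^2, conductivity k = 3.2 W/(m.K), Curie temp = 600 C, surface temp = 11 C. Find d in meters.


T_Curie - T_surf = 600 - 11 = 589 C
Convert q to W/m^2: 71.6 mW/m^2 = 0.0716 W/m^2
d = 589 * 3.2 / 0.0716 = 26324.02 m

26324.02


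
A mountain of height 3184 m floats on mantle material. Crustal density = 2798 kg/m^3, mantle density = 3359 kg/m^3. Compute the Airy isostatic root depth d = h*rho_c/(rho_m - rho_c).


rho_m - rho_c = 3359 - 2798 = 561
d = 3184 * 2798 / 561
= 8908832 / 561
= 15880.27 m

15880.27


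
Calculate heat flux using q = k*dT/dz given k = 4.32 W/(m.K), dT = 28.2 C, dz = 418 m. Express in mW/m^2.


q = k * dT / dz * 1000
= 4.32 * 28.2 / 418 * 1000
= 0.291445 * 1000
= 291.445 mW/m^2

291.445


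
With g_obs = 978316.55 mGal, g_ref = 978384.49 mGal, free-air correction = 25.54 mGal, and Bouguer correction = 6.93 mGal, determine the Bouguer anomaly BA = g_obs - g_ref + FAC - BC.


BA = g_obs - g_ref + FAC - BC
= 978316.55 - 978384.49 + 25.54 - 6.93
= -49.33 mGal

-49.33


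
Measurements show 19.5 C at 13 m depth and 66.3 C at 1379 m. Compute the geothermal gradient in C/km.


dT = 66.3 - 19.5 = 46.8 C
dz = 1379 - 13 = 1366 m
gradient = dT/dz * 1000 = 46.8/1366 * 1000 = 34.2606 C/km

34.2606


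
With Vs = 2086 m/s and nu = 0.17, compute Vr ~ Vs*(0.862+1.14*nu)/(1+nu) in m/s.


Numerator factor = 0.862 + 1.14*0.17 = 1.0558
Denominator = 1 + 0.17 = 1.17
Vr = 2086 * 1.0558 / 1.17 = 1882.39 m/s

1882.39


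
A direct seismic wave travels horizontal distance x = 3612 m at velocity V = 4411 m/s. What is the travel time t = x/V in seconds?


t = x / V
= 3612 / 4411
= 0.8189 s

0.8189


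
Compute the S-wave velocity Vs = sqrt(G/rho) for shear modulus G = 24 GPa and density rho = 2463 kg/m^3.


Convert G to Pa: G = 24e9 Pa
Compute G/rho = 24e9 / 2463 = 9744214.3727
Vs = sqrt(9744214.3727) = 3121.57 m/s

3121.57


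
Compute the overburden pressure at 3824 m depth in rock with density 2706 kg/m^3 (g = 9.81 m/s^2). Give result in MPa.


P = rho * g * z / 1e6
= 2706 * 9.81 * 3824 / 1e6
= 101511368.64 / 1e6
= 101.5114 MPa

101.5114


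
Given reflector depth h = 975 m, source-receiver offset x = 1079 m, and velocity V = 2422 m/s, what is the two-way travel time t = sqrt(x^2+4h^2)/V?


x^2 + 4h^2 = 1079^2 + 4*975^2 = 1164241 + 3802500 = 4966741
sqrt(4966741) = 2228.6186
t = 2228.6186 / 2422 = 0.9202 s

0.9202


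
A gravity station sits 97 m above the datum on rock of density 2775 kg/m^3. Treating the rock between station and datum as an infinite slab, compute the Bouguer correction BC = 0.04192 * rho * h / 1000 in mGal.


BC = 0.04192 * rho * h / 1000
= 0.04192 * 2775 * 97 / 1000
= 11.2838 mGal

11.2838


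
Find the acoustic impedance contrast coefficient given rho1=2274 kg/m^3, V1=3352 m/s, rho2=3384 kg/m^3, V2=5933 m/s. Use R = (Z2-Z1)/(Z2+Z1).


Z1 = 2274 * 3352 = 7622448
Z2 = 3384 * 5933 = 20077272
R = (20077272 - 7622448) / (20077272 + 7622448) = 12454824 / 27699720 = 0.4496

0.4496


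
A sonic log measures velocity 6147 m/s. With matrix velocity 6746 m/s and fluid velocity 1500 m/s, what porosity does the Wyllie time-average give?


1/V - 1/Vm = 1/6147 - 1/6746 = 1.444e-05
1/Vf - 1/Vm = 1/1500 - 1/6746 = 0.00051843
phi = 1.444e-05 / 0.00051843 = 0.0279

0.0279


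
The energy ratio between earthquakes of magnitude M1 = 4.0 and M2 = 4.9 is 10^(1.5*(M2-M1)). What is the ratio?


M2 - M1 = 4.9 - 4.0 = 0.9
1.5 * 0.9 = 1.35
ratio = 10^1.35 = 22.39

22.39


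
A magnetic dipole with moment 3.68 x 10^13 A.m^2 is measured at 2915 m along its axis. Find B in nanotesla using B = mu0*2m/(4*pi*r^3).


m = 3.68 x 10^13 = 36800000000000 A.m^2
2m = 73600000000000 A.m^2
r^3 = 2915^3 = 24769410875
B = (4pi*10^-7) * 73600000000000 / (4*pi * 24769410875) * 1e9
= 92488487.721684 / 311261596954.59 * 1e9
= 297140.6965 nT

297140.6965


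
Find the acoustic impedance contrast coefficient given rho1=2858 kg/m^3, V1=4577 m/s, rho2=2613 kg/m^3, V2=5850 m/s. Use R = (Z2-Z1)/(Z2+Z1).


Z1 = 2858 * 4577 = 13081066
Z2 = 2613 * 5850 = 15286050
R = (15286050 - 13081066) / (15286050 + 13081066) = 2204984 / 28367116 = 0.0777

0.0777


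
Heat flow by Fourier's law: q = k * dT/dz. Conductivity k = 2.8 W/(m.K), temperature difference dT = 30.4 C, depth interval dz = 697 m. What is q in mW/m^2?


q = k * dT / dz * 1000
= 2.8 * 30.4 / 697 * 1000
= 0.122123 * 1000
= 122.1234 mW/m^2

122.1234


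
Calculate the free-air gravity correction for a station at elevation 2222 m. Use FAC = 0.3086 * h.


FAC = 0.3086 * h
= 0.3086 * 2222
= 685.7092 mGal

685.7092


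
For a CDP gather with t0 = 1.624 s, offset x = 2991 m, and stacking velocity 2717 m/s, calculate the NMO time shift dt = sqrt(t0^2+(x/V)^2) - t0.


x/Vnmo = 2991/2717 = 1.100847
(x/Vnmo)^2 = 1.211863
t0^2 = 2.637376
sqrt(2.637376 + 1.211863) = 1.961948
dt = 1.961948 - 1.624 = 0.337948

0.337948


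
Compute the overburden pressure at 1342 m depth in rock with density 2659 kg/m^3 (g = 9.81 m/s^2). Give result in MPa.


P = rho * g * z / 1e6
= 2659 * 9.81 * 1342 / 1e6
= 35005788.18 / 1e6
= 35.0058 MPa

35.0058


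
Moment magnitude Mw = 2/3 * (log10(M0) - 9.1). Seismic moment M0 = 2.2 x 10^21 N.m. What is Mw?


log10(M0) = log10(2.2 x 10^21) = 21.3424
Mw = 2/3 * (21.3424 - 9.1)
= 2/3 * 12.2424
= 8.16

8.16


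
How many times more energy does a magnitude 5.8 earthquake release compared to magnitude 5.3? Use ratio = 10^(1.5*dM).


M2 - M1 = 5.8 - 5.3 = 0.5
1.5 * 0.5 = 0.75
ratio = 10^0.75 = 5.62

5.62


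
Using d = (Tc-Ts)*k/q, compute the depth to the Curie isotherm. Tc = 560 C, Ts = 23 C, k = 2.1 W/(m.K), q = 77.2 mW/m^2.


T_Curie - T_surf = 560 - 23 = 537 C
Convert q to W/m^2: 77.2 mW/m^2 = 0.0772 W/m^2
d = 537 * 2.1 / 0.0772 = 14607.51 m

14607.51


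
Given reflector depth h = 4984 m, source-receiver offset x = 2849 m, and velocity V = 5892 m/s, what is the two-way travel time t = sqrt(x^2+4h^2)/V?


x^2 + 4h^2 = 2849^2 + 4*4984^2 = 8116801 + 99361024 = 107477825
sqrt(107477825) = 10367.1512
t = 10367.1512 / 5892 = 1.7595 s

1.7595


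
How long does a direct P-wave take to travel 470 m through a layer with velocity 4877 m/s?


t = x / V
= 470 / 4877
= 0.0964 s

0.0964


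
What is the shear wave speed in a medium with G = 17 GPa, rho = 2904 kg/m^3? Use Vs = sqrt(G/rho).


Convert G to Pa: G = 17e9 Pa
Compute G/rho = 17e9 / 2904 = 5853994.4904
Vs = sqrt(5853994.4904) = 2419.5 m/s

2419.5


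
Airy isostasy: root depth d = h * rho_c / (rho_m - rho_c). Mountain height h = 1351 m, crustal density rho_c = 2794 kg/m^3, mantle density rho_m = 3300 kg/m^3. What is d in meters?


rho_m - rho_c = 3300 - 2794 = 506
d = 1351 * 2794 / 506
= 3774694 / 506
= 7459.87 m

7459.87


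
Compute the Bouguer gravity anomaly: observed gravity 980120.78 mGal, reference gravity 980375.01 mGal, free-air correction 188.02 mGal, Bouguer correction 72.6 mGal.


BA = g_obs - g_ref + FAC - BC
= 980120.78 - 980375.01 + 188.02 - 72.6
= -138.81 mGal

-138.81


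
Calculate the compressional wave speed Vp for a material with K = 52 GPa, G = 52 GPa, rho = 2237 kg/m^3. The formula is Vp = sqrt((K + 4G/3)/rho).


First compute the effective modulus:
K + 4G/3 = 52e9 + 4*52e9/3 = 121333333333.33 Pa
Then divide by density:
121333333333.33 / 2237 = 54239308.5978 Pa/(kg/m^3)
Take the square root:
Vp = sqrt(54239308.5978) = 7364.73 m/s

7364.73


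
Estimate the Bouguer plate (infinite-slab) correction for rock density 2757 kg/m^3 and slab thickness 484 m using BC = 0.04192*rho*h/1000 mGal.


BC = 0.04192 * rho * h / 1000
= 0.04192 * 2757 * 484 / 1000
= 55.9375 mGal

55.9375


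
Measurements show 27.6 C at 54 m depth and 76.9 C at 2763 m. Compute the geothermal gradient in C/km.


dT = 76.9 - 27.6 = 49.3 C
dz = 2763 - 54 = 2709 m
gradient = dT/dz * 1000 = 49.3/2709 * 1000 = 18.1986 C/km

18.1986


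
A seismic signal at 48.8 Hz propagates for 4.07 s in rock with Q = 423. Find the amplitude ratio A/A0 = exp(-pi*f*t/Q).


pi*f*t/Q = pi*48.8*4.07/423 = 1.475108
A/A0 = exp(-1.475108) = 0.228754

0.228754


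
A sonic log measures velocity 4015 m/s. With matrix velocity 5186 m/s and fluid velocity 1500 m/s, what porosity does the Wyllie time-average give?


1/V - 1/Vm = 1/4015 - 1/5186 = 5.624e-05
1/Vf - 1/Vm = 1/1500 - 1/5186 = 0.00047384
phi = 5.624e-05 / 0.00047384 = 0.1187

0.1187


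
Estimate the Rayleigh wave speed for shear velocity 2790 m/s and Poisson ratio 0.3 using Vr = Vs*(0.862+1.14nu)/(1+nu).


Numerator factor = 0.862 + 1.14*0.3 = 1.204
Denominator = 1 + 0.3 = 1.3
Vr = 2790 * 1.204 / 1.3 = 2583.97 m/s

2583.97


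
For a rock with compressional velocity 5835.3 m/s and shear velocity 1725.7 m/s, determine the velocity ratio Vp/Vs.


Vp/Vs = 5835.3 / 1725.7
= 3.3814

3.3814


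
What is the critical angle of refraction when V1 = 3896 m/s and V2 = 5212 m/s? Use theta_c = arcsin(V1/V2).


V1/V2 = 3896/5212 = 0.747506
theta_c = arcsin(0.747506) = 48.3748 degrees

48.3748


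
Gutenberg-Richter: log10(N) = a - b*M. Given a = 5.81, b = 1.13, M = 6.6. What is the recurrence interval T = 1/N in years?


log10(N) = 5.81 - 1.13*6.6 = -1.648
N = 10^-1.648 = 0.022491
T = 1/N = 1/0.022491 = 44.4631 years

44.4631


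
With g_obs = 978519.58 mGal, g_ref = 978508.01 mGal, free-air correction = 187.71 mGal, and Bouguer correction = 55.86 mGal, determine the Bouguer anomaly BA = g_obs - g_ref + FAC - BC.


BA = g_obs - g_ref + FAC - BC
= 978519.58 - 978508.01 + 187.71 - 55.86
= 143.42 mGal

143.42


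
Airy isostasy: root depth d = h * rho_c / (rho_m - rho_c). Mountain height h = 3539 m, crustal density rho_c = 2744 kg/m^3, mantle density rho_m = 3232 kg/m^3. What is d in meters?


rho_m - rho_c = 3232 - 2744 = 488
d = 3539 * 2744 / 488
= 9711016 / 488
= 19899.62 m

19899.62


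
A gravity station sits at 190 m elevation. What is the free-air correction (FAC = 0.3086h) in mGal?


FAC = 0.3086 * h
= 0.3086 * 190
= 58.634 mGal

58.634


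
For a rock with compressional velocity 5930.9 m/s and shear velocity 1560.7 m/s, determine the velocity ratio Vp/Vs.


Vp/Vs = 5930.9 / 1560.7
= 3.8002

3.8002


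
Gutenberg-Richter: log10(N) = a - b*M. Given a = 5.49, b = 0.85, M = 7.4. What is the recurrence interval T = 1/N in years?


log10(N) = 5.49 - 0.85*7.4 = -0.8
N = 10^-0.8 = 0.158489
T = 1/N = 1/0.158489 = 6.3096 years

6.3096


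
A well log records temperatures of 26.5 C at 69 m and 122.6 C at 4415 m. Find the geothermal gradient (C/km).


dT = 122.6 - 26.5 = 96.1 C
dz = 4415 - 69 = 4346 m
gradient = dT/dz * 1000 = 96.1/4346 * 1000 = 22.1123 C/km

22.1123


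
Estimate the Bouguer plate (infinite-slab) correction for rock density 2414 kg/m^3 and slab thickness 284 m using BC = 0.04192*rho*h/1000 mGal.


BC = 0.04192 * rho * h / 1000
= 0.04192 * 2414 * 284 / 1000
= 28.7393 mGal

28.7393


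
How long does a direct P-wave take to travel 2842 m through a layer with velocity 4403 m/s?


t = x / V
= 2842 / 4403
= 0.6455 s

0.6455


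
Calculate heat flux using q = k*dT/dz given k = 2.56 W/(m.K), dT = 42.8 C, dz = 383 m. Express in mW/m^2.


q = k * dT / dz * 1000
= 2.56 * 42.8 / 383 * 1000
= 0.286078 * 1000
= 286.0783 mW/m^2

286.0783


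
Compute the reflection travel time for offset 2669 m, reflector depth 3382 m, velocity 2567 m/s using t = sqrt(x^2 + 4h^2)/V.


x^2 + 4h^2 = 2669^2 + 4*3382^2 = 7123561 + 45751696 = 52875257
sqrt(52875257) = 7271.5375
t = 7271.5375 / 2567 = 2.8327 s

2.8327


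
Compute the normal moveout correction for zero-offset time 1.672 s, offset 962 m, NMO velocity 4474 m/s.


x/Vnmo = 962/4474 = 0.21502
(x/Vnmo)^2 = 0.046234
t0^2 = 2.795584
sqrt(2.795584 + 0.046234) = 1.685769
dt = 1.685769 - 1.672 = 0.013769

0.013769


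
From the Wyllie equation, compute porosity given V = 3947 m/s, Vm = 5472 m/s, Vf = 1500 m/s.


1/V - 1/Vm = 1/3947 - 1/5472 = 7.061e-05
1/Vf - 1/Vm = 1/1500 - 1/5472 = 0.00048392
phi = 7.061e-05 / 0.00048392 = 0.1459

0.1459
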